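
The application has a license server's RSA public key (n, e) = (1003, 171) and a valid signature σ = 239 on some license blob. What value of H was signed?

σ^2 ≡ 239^2 = 57121 ≡ 953
σ^4 ≡ 953^2 = 908209 ≡ 494
σ^8 ≡ 494^2 = 244036 ≡ 307
σ^16 ≡ 307^2 = 94249 ≡ 970
σ^32 ≡ 970^2 = 940900 ≡ 86
σ^64 ≡ 86^2 = 7396 ≡ 375
σ^128 ≡ 375^2 = 140625 ≡ 205
171 = 128 + 32 + 8 + 2 + 1, so σ^171 ≡ 205·86·307·953·239 ≡ 35 (mod 1003)

35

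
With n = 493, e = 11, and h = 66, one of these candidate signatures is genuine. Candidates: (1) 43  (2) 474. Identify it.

Candidate 1: 43^2 = 1849 ≡ 370; 43^4 ≡ 370^2 = 136900 ≡ 339; 43^8 ≡ 339^2 = 114921 ≡ 52; 11 = 8 + 2 + 1, so 43^11 ≡ 52·370·43 ≡ 66 (mod 493)
  → matches h = 66
Candidate 2: 474^2 = 224676 ≡ 361; 474^4 ≡ 361^2 = 130321 ≡ 169; 474^8 ≡ 169^2 = 28561 ≡ 460; 11 = 8 + 2 + 1, so 474^11 ≡ 460·361·474 ≡ 60 (mod 493)

1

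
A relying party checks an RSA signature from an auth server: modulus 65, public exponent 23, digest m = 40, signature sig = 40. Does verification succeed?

Squares mod 65: sig^1≡40, sig^2≡40, sig^4≡40, sig^8≡40, sig^16≡40
23 = 16 + 4 + 2 + 1, so sig^23 ≡ 40·40·40·40 ≡ 40 (mod 65)
40 = m, so the signature checks out.

passes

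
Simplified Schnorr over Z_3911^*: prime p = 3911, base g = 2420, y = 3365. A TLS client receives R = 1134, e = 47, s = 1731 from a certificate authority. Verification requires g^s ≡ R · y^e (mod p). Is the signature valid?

valid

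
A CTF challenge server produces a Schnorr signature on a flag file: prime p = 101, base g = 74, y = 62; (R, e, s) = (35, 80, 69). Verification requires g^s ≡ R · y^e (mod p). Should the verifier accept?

accept

g^s mod p:
74^69 mod 101 = 35
R · y^e mod p:
62^80 mod 101 = 1
35·1 = 35 ≡ 35 (mod 101)
35 ≡ 35 (mod 101); signature holds.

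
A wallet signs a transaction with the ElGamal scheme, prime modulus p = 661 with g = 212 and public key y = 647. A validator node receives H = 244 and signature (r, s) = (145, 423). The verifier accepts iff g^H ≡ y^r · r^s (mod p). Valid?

Left side g^H mod p:
212^2 = 44944 ≡ 657
212^4 ≡ 657^2 = 431649 ≡ 16
212^8 ≡ 16^2 = 256
212^16 ≡ 256^2 = 65536 ≡ 97
212^32 ≡ 97^2 = 9409 ≡ 155
212^64 ≡ 155^2 = 24025 ≡ 229
212^128 ≡ 229^2 = 52441 ≡ 222
244 = 128 + 64 + 32 + 16 + 4, so 212^244 ≡ 222·229·155·97·16 ≡ 613 (mod 661)
Right side y^r · r^s mod p:
647^2 = 418609 ≡ 196
647^4 ≡ 196^2 = 38416 ≡ 78
647^8 ≡ 78^2 = 6084 ≡ 135
647^16 ≡ 135^2 = 18225 ≡ 378
647^32 ≡ 378^2 = 142884 ≡ 108
647^64 ≡ 108^2 = 11664 ≡ 427
647^128 ≡ 427^2 = 182329 ≡ 554
145 = 128 + 16 + 1, so 647^145 ≡ 554·378·647 ≡ 428 (mod 661)
145^2 = 21025 ≡ 534
145^4 ≡ 534^2 = 285156 ≡ 265
145^8 ≡ 265^2 = 70225 ≡ 159
145^16 ≡ 159^2 = 25281 ≡ 163
145^32 ≡ 163^2 = 26569 ≡ 129
145^64 ≡ 129^2 = 16641 ≡ 116
145^128 ≡ 116^2 = 13456 ≡ 236
145^256 ≡ 236^2 = 55696 ≡ 172
423 = 256 + 128 + 32 + 4 + 2 + 1, so 145^423 ≡ 172·236·129·265·534·145 ≡ 630 (mod 661)
428·630 = 269640 ≡ 613 (mod 661)
613 ≡ 613 (mod 661), so the signature is genuine.

yes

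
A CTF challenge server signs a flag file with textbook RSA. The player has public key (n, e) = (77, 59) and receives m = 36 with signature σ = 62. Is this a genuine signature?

σ^59 mod 77 = 41
41 ≠ 36, so verification fails.

forged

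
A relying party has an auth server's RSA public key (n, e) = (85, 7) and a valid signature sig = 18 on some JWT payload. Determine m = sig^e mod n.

52

sig^2 ≡ 18^2 = 324 ≡ 69
sig^4 ≡ 69^2 = 4761 ≡ 1
7 = 4 + 2 + 1, so sig^7 ≡ 1·69·18 ≡ 52 (mod 85)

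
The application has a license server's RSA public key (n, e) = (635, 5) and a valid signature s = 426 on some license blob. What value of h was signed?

Squares mod 635: s^1≡426, s^2≡501, s^4≡176
5 = 4 + 1, so s^5 ≡ 176·426 ≡ 46 (mod 635)

46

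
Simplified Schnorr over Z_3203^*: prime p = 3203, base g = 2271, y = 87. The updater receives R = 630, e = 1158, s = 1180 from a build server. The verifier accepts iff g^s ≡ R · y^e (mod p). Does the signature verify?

does not verify

g^s mod p:
2271^2 = 5157441 ≡ 611
2271^4 ≡ 611^2 = 373321 ≡ 1773
2271^8 ≡ 1773^2 = 3143529 ≡ 1386
2271^16 ≡ 1386^2 = 1920996 ≡ 2399
2271^32 ≡ 2399^2 = 5755201 ≡ 2613
2271^64 ≡ 2613^2 = 6827769 ≡ 2176
2271^128 ≡ 2176^2 = 4734976 ≡ 942
2271^256 ≡ 942^2 = 887364 ≡ 133
2271^512 ≡ 133^2 = 17689 ≡ 1674
2271^1024 ≡ 1674^2 = 2802276 ≡ 2854
1180 = 1024 + 128 + 16 + 8 + 4, so 2271^1180 ≡ 2854·942·2399·1386·1773 ≡ 1886 (mod 3203)
R · y^e mod p:
87^2 = 7569 ≡ 1163
87^4 ≡ 1163^2 = 1352569 ≡ 903
87^8 ≡ 903^2 = 815409 ≡ 1847
87^16 ≡ 1847^2 = 3411409 ≡ 214
87^32 ≡ 214^2 = 45796 ≡ 954
87^64 ≡ 954^2 = 910116 ≡ 464
87^128 ≡ 464^2 = 215296 ≡ 695
87^256 ≡ 695^2 = 483025 ≡ 2575
87^512 ≡ 2575^2 = 6630625 ≡ 415
87^1024 ≡ 415^2 = 172225 ≡ 2466
1158 = 1024 + 128 + 4 + 2, so 87^1158 ≡ 2466·695·903·1163 ≡ 1024 (mod 3203)
630·1024 = 645120 ≡ 1317 (mod 3203)
1886 ≠ 1317; the check fails.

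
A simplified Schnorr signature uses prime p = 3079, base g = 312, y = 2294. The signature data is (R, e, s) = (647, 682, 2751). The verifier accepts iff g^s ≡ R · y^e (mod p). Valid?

yes

g^s mod p:
312^2751 mod 3079 = 2769
R · y^e mod p:
2294^682 mod 3079 = 2398
647·2398 = 1551506 ≡ 2769 (mod 3079)
2769 ≡ 2769 (mod 3079); signature holds.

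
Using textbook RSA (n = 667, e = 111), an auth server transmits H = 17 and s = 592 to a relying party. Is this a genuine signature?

genuine

Squares mod 667: s^1≡592, s^2≡289, s^4≡146, s^8≡639, s^16≡117, s^32≡349, s^64≡407
111 = 64 + 32 + 8 + 4 + 2 + 1, so s^111 ≡ 407·349·639·146·289·592 ≡ 17 (mod 667)
s^111 mod 667 = 17 matches H.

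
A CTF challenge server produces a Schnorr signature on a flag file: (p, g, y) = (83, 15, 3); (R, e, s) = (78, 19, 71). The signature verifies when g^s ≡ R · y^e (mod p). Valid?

g^s mod p:
Squares mod 83: 15^1≡15, 15^2≡59, 15^4≡78, 15^8≡25, 15^16≡44, 15^32≡27, 15^64≡65
71 = 64 + 4 + 2 + 1, so 15^71 ≡ 65·78·59·15 ≡ 53 (mod 83)
R · y^e mod p:
Squares mod 83: 3^1≡3, 3^2≡9, 3^4≡81, 3^8≡4, 3^16≡16
19 = 16 + 2 + 1, so 3^19 ≡ 16·9·3 ≡ 17 (mod 83)
78·17 = 1326 ≡ 81 (mod 83)
53 ≠ 81; the check fails.

no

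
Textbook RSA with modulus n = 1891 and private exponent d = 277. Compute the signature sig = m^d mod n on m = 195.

m^2 ≡ 195^2 = 38025 ≡ 205
m^4 ≡ 205^2 = 42025 ≡ 423
m^8 ≡ 423^2 = 178929 ≡ 1175
m^16 ≡ 1175^2 = 1380625 ≡ 195
m^32 ≡ 195^2 = 38025 ≡ 205
m^64 ≡ 205^2 = 42025 ≡ 423
m^128 ≡ 423^2 = 178929 ≡ 1175
m^256 ≡ 1175^2 = 1380625 ≡ 195
277 = 256 + 16 + 4 + 1, so m^277 ≡ 195·195·423·195 ≡ 103 (mod 1891)

103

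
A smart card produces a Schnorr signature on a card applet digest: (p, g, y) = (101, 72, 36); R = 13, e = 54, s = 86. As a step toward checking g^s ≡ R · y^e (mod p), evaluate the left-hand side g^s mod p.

20

Squares mod 101: 72^1≡72, 72^2≡33, 72^4≡79, 72^8≡80, 72^16≡37, 72^32≡56, 72^64≡5
86 = 64 + 16 + 4 + 2, so 72^86 ≡ 5·37·79·33 ≡ 20 (mod 101)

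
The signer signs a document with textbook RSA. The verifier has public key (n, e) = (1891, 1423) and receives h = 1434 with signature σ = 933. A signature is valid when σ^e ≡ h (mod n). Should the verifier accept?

reject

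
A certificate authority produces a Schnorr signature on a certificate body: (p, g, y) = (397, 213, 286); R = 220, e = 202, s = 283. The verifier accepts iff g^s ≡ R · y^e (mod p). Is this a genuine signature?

forged

g^s mod p:
Squares mod 397: 213^1≡213, 213^2≡111, 213^4≡14, 213^8≡196, 213^16≡304, 213^32≡312, 213^64≡79, 213^128≡286, 213^256≡14
283 = 256 + 16 + 8 + 2 + 1, so 213^283 ≡ 14·304·196·111·213 ≡ 309 (mod 397)
R · y^e mod p:
Squares mod 397: 286^1≡286, 286^2≡14, 286^4≡196, 286^8≡304, 286^16≡312, 286^32≡79, 286^64≡286, 286^128≡14
202 = 128 + 64 + 8 + 2, so 286^202 ≡ 14·286·304·14 ≡ 196 (mod 397)
220·196 = 43120 ≡ 244 (mod 397)
309 ≠ 244; the check fails.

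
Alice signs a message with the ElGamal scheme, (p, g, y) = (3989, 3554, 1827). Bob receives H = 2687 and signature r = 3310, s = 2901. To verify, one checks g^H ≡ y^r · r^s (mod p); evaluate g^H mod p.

3008

3554^2 = 12630916 ≡ 1742
3554^4 ≡ 1742^2 = 3034564 ≡ 2924
3554^8 ≡ 2924^2 = 8549776 ≡ 1349
3554^16 ≡ 1349^2 = 1819801 ≡ 817
3554^32 ≡ 817^2 = 667489 ≡ 1326
3554^64 ≡ 1326^2 = 1758276 ≡ 3116
3554^128 ≡ 3116^2 = 9709456 ≡ 230
3554^256 ≡ 230^2 = 52900 ≡ 1043
3554^512 ≡ 1043^2 = 1087849 ≡ 2841
3554^1024 ≡ 2841^2 = 8071281 ≡ 1534
3554^2048 ≡ 1534^2 = 2353156 ≡ 3635
2687 = 2048 + 512 + 64 + 32 + 16 + 8 + 4 + 2 + 1, so 3554^2687 ≡ 3635·2841·3116·1326·817·1349·2924·1742·3554 ≡ 3008 (mod 3989)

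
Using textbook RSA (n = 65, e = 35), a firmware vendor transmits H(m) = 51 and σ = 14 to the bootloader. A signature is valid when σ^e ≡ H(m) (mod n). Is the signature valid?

invalid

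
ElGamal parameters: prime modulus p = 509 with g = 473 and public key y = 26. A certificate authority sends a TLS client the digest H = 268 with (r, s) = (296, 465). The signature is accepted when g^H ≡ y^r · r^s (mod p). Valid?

Left side g^H mod p:
473^2 = 223729 ≡ 278
473^4 ≡ 278^2 = 77284 ≡ 425
473^8 ≡ 425^2 = 180625 ≡ 439
473^16 ≡ 439^2 = 192721 ≡ 319
473^32 ≡ 319^2 = 101761 ≡ 470
473^64 ≡ 470^2 = 220900 ≡ 503
473^128 ≡ 503^2 = 253009 ≡ 36
473^256 ≡ 36^2 = 1296 ≡ 278
268 = 256 + 8 + 4, so 473^268 ≡ 278·439·425 ≡ 241 (mod 509)
Right side y^r · r^s mod p:
26^2 = 676 ≡ 167
26^4 ≡ 167^2 = 27889 ≡ 403
26^8 ≡ 403^2 = 162409 ≡ 38
26^16 ≡ 38^2 = 1444 ≡ 426
26^32 ≡ 426^2 = 181476 ≡ 272
26^64 ≡ 272^2 = 73984 ≡ 179
26^128 ≡ 179^2 = 32041 ≡ 483
26^256 ≡ 483^2 = 233289 ≡ 167
296 = 256 + 32 + 8, so 26^296 ≡ 167·272·38 ≡ 93 (mod 509)
296^2 = 87616 ≡ 68
296^4 ≡ 68^2 = 4624 ≡ 43
296^8 ≡ 43^2 = 1849 ≡ 322
296^16 ≡ 322^2 = 103684 ≡ 357
296^32 ≡ 357^2 = 127449 ≡ 199
296^64 ≡ 199^2 = 39601 ≡ 408
296^128 ≡ 408^2 = 166464 ≡ 21
296^256 ≡ 21^2 = 441
465 = 256 + 128 + 64 + 16 + 1, so 296^465 ≡ 441·21·408·357·296 ≡ 448 (mod 509)
93·448 = 41664 ≡ 435 (mod 509)
241 ≠ 435, so verification fails.

no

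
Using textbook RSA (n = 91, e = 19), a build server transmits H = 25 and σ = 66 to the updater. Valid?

no

σ^2 ≡ 66^2 = 4356 ≡ 79
σ^4 ≡ 79^2 = 6241 ≡ 53
σ^8 ≡ 53^2 = 2809 ≡ 79
σ^16 ≡ 79^2 = 6241 ≡ 53
19 = 16 + 2 + 1, so σ^19 ≡ 53·79·66 ≡ 66 (mod 91)
66 ≠ 25, so verification fails.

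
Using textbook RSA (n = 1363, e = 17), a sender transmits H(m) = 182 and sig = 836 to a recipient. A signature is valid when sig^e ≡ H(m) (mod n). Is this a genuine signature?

Squares mod 1363: sig^1≡836, sig^2≡1040, sig^4≡741, sig^8≡1155, sig^16≡1011
17 = 16 + 1, so sig^17 ≡ 1011·836 ≡ 136 (mod 1363)
The recovered value 136 does not match the digest 182.

forged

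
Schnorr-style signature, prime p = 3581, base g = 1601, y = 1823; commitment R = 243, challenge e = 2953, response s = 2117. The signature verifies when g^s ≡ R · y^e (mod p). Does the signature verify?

g^s mod p:
1601^2117 mod 3581 = 1015
R · y^e mod p:
1823^2953 mod 3581 = 1301
243·1301 = 316143 ≡ 1015 (mod 3581)
1015 ≡ 1015 (mod 3581); signature holds.

verifies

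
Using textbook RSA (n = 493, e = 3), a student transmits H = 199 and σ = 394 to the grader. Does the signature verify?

does not verify

σ^2 ≡ 394^2 = 155236 ≡ 434
3 = 2 + 1, so σ^3 ≡ 434·394 ≡ 418 (mod 493)
σ^3 mod 493 = 418, but H = 199.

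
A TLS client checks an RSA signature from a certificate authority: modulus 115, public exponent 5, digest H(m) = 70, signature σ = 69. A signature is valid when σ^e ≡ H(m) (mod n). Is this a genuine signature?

σ^2 ≡ 69^2 = 4761 ≡ 46
σ^4 ≡ 46^2 = 2116 ≡ 46
5 = 4 + 1, so σ^5 ≡ 46·69 ≡ 69 (mod 115)
69 ≠ 70, so verification fails.

forged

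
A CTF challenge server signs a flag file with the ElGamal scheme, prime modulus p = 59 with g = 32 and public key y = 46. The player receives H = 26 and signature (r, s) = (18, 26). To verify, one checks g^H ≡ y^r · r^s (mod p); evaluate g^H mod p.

32^26 mod 59 = 41

41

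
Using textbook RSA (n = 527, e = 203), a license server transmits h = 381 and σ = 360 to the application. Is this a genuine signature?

Squares mod 527: σ^1≡360, σ^2≡485, σ^4≡183, σ^8≡288, σ^16≡205, σ^32≡392, σ^64≡307, σ^128≡443
203 = 128 + 64 + 8 + 2 + 1, so σ^203 ≡ 443·307·288·485·360 ≡ 381 (mod 527)
σ^203 mod 527 = 381 matches h.

genuine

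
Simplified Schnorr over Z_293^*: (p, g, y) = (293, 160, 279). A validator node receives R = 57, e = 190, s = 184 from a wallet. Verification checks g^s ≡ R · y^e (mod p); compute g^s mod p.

124

160^2 = 25600 ≡ 109
160^4 ≡ 109^2 = 11881 ≡ 161
160^8 ≡ 161^2 = 25921 ≡ 137
160^16 ≡ 137^2 = 18769 ≡ 17
160^32 ≡ 17^2 = 289
160^64 ≡ 289^2 = 83521 ≡ 16
160^128 ≡ 16^2 = 256
184 = 128 + 32 + 16 + 8, so 160^184 ≡ 256·289·17·137 ≡ 124 (mod 293)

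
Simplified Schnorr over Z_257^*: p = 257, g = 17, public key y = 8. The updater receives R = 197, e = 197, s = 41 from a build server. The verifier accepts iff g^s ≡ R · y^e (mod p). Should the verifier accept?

g^s mod p:
17^41 mod 257 = 15
R · y^e mod p:
8^197 mod 257 = 129
197·129 = 25413 ≡ 227 (mod 257)
15 ≠ 227; the check fails.

reject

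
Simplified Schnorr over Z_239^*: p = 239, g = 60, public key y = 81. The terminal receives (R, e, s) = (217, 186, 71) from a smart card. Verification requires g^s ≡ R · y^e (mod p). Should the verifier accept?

g^s mod p:
Squares mod 239: 60^1≡60, 60^2≡15, 60^4≡225, 60^8≡196, 60^16≡176, 60^32≡145, 60^64≡232
71 = 64 + 4 + 2 + 1, so 60^71 ≡ 232·225·15·60 ≡ 9 (mod 239)
R · y^e mod p:
Squares mod 239: 81^1≡81, 81^2≡108, 81^4≡192, 81^8≡58, 81^16≡18, 81^32≡85, 81^64≡55, 81^128≡157
186 = 128 + 32 + 16 + 8 + 2, so 81^186 ≡ 157·85·18·58·108 ≡ 33 (mod 239)
217·33 = 7161 ≡ 230 (mod 239)
9 ≠ 230; the check fails.

reject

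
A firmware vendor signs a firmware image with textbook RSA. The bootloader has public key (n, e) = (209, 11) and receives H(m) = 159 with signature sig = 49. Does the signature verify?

verifies

sig^2 ≡ 49^2 = 2401 ≡ 102
sig^4 ≡ 102^2 = 10404 ≡ 163
sig^8 ≡ 163^2 = 26569 ≡ 26
11 = 8 + 2 + 1, so sig^11 ≡ 26·102·49 ≡ 159 (mod 209)
Since 159 equals the digest 159, verification succeeds.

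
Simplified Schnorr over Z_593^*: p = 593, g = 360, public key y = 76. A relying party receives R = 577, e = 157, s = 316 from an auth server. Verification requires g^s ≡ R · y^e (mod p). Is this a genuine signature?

g^s mod p:
360^2 = 129600 ≡ 326
360^4 ≡ 326^2 = 106276 ≡ 129
360^8 ≡ 129^2 = 16641 ≡ 37
360^16 ≡ 37^2 = 1369 ≡ 183
360^32 ≡ 183^2 = 33489 ≡ 281
360^64 ≡ 281^2 = 78961 ≡ 92
360^128 ≡ 92^2 = 8464 ≡ 162
360^256 ≡ 162^2 = 26244 ≡ 152
316 = 256 + 32 + 16 + 8 + 4, so 360^316 ≡ 152·281·183·37·129 ≡ 113 (mod 593)
R · y^e mod p:
76^2 = 5776 ≡ 439
76^4 ≡ 439^2 = 192721 ≡ 589
76^8 ≡ 589^2 = 346921 ≡ 16
76^16 ≡ 16^2 = 256
76^32 ≡ 256^2 = 65536 ≡ 306
76^64 ≡ 306^2 = 93636 ≡ 535
76^128 ≡ 535^2 = 286225 ≡ 399
157 = 128 + 16 + 8 + 4 + 1, so 76^157 ≡ 399·256·16·589·76 ≡ 30 (mod 593)
577·30 = 17310 ≡ 113 (mod 593)
113 ≡ 113 (mod 593); signature holds.

genuine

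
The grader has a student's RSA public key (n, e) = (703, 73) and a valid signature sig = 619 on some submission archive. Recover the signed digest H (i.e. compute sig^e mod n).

619

Squares mod 703: sig^1≡619, sig^2≡26, sig^4≡676, sig^8≡26, sig^16≡676, sig^32≡26, sig^64≡676
73 = 64 + 8 + 1, so sig^73 ≡ 676·26·619 ≡ 619 (mod 703)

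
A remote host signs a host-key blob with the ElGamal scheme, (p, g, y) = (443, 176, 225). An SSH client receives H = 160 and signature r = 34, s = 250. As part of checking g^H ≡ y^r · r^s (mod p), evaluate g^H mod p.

176^2 = 30976 ≡ 409
176^4 ≡ 409^2 = 167281 ≡ 270
176^8 ≡ 270^2 = 72900 ≡ 248
176^16 ≡ 248^2 = 61504 ≡ 370
176^32 ≡ 370^2 = 136900 ≡ 13
176^64 ≡ 13^2 = 169
176^128 ≡ 169^2 = 28561 ≡ 209
160 = 128 + 32, so 176^160 ≡ 209·13 ≡ 59 (mod 443)

59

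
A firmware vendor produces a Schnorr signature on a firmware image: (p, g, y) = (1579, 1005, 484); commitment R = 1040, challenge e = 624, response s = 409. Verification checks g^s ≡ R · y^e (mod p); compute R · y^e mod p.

387

484^2 = 234256 ≡ 564
484^4 ≡ 564^2 = 318096 ≡ 717
484^8 ≡ 717^2 = 514089 ≡ 914
484^16 ≡ 914^2 = 835396 ≡ 105
484^32 ≡ 105^2 = 11025 ≡ 1551
484^64 ≡ 1551^2 = 2405601 ≡ 784
484^128 ≡ 784^2 = 614656 ≡ 425
484^256 ≡ 425^2 = 180625 ≡ 619
484^512 ≡ 619^2 = 383161 ≡ 1043
624 = 512 + 64 + 32 + 16, so 484^624 ≡ 1043·784·1551·105 ≡ 11 (mod 1579)
R · y^e ≡ 1040·11 = 11440 ≡ 387 (mod 1579)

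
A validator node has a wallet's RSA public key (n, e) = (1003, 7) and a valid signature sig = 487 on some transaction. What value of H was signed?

921

Squares mod 1003: sig^1≡487, sig^2≡461, sig^4≡888
7 = 4 + 2 + 1, so sig^7 ≡ 888·461·487 ≡ 921 (mod 1003)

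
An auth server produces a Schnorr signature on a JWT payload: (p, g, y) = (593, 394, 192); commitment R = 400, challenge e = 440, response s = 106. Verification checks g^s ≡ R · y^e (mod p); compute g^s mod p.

123

394^2 = 155236 ≡ 463
394^4 ≡ 463^2 = 214369 ≡ 296
394^8 ≡ 296^2 = 87616 ≡ 445
394^16 ≡ 445^2 = 198025 ≡ 556
394^32 ≡ 556^2 = 309136 ≡ 183
394^64 ≡ 183^2 = 33489 ≡ 281
106 = 64 + 32 + 8 + 2, so 394^106 ≡ 281·183·445·463 ≡ 123 (mod 593)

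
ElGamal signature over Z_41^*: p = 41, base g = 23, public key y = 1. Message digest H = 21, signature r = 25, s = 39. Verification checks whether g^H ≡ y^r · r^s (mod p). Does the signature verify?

verifies

Left side g^H mod p:
23^2 = 529 ≡ 37
23^4 ≡ 37^2 = 1369 ≡ 16
23^8 ≡ 16^2 = 256 ≡ 10
23^16 ≡ 10^2 = 100 ≡ 18
21 = 16 + 4 + 1, so 23^21 ≡ 18·16·23 ≡ 23 (mod 41)
Right side y^r · r^s mod p:
1^2 = 1
1^4 ≡ 1^2 = 1
1^8 ≡ 1^2 = 1
1^16 ≡ 1^2 = 1
25 = 16 + 8 + 1, so 1^25 ≡ 1·1·1 ≡ 1 (mod 41)
25^2 = 625 ≡ 10
25^4 ≡ 10^2 = 100 ≡ 18
25^8 ≡ 18^2 = 324 ≡ 37
25^16 ≡ 37^2 = 1369 ≡ 16
25^32 ≡ 16^2 = 256 ≡ 10
39 = 32 + 4 + 2 + 1, so 25^39 ≡ 10·18·10·25 ≡ 23 (mod 41)
1·23 = 23 ≡ 23 (mod 41)
23 ≡ 23 (mod 41), so the signature is genuine.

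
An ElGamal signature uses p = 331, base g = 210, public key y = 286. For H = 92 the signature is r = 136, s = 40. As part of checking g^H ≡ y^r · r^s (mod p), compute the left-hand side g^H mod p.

210^2 = 44100 ≡ 77
210^4 ≡ 77^2 = 5929 ≡ 302
210^8 ≡ 302^2 = 91204 ≡ 179
210^16 ≡ 179^2 = 32041 ≡ 265
210^32 ≡ 265^2 = 70225 ≡ 53
210^64 ≡ 53^2 = 2809 ≡ 161
92 = 64 + 16 + 8 + 4, so 210^92 ≡ 161·265·179·302 ≡ 71 (mod 331)

71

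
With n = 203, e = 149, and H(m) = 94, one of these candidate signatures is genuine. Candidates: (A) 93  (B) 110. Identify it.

B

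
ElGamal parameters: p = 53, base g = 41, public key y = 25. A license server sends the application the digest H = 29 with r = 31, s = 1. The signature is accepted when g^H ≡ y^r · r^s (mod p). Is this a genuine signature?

Left side g^H mod p:
41^2 = 1681 ≡ 38
41^4 ≡ 38^2 = 1444 ≡ 13
41^8 ≡ 13^2 = 169 ≡ 10
41^16 ≡ 10^2 = 100 ≡ 47
29 = 16 + 8 + 4 + 1, so 41^29 ≡ 47·10·13·41 ≡ 32 (mod 53)
Right side y^r · r^s mod p:
25^2 = 625 ≡ 42
25^4 ≡ 42^2 = 1764 ≡ 15
25^8 ≡ 15^2 = 225 ≡ 13
25^16 ≡ 13^2 = 169 ≡ 10
31 = 16 + 8 + 4 + 2 + 1, so 25^31 ≡ 10·13·15·42·25 ≡ 4 (mod 53)
31^1 mod 53 = 31
4·31 = 124 ≡ 18 (mod 53)
32 ≠ 18, so verification fails.

forged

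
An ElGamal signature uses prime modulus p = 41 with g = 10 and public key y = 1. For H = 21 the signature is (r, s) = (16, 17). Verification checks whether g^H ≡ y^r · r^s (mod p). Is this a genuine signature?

genuine

Left side g^H mod p:
10^2 = 100 ≡ 18
10^4 ≡ 18^2 = 324 ≡ 37
10^8 ≡ 37^2 = 1369 ≡ 16
10^16 ≡ 16^2 = 256 ≡ 10
21 = 16 + 4 + 1, so 10^21 ≡ 10·37·10 ≡ 10 (mod 41)
Right side y^r · r^s mod p:
1^2 = 1
1^4 ≡ 1^2 = 1
1^8 ≡ 1^2 = 1
1^16 ≡ 1^2 = 1
16^2 = 256 ≡ 10
16^4 ≡ 10^2 = 100 ≡ 18
16^8 ≡ 18^2 = 324 ≡ 37
16^16 ≡ 37^2 = 1369 ≡ 16
17 = 16 + 1, so 16^17 ≡ 16·16 ≡ 10 (mod 41)
1·10 = 10 ≡ 10 (mod 41)
10 ≡ 10 (mod 41), so the signature is genuine.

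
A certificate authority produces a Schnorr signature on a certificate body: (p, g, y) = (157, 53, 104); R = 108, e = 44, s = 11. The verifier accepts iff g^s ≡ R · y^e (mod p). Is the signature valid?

invalid

g^s mod p:
53^2 = 2809 ≡ 140
53^4 ≡ 140^2 = 19600 ≡ 132
53^8 ≡ 132^2 = 17424 ≡ 154
11 = 8 + 2 + 1, so 53^11 ≡ 154·140·53 ≡ 34 (mod 157)
R · y^e mod p:
104^2 = 10816 ≡ 140
104^4 ≡ 140^2 = 19600 ≡ 132
104^8 ≡ 132^2 = 17424 ≡ 154
104^16 ≡ 154^2 = 23716 ≡ 9
104^32 ≡ 9^2 = 81
44 = 32 + 8 + 4, so 104^44 ≡ 81·154·132 ≡ 109 (mod 157)
108·109 = 11772 ≡ 154 (mod 157)
34 ≠ 154; the check fails.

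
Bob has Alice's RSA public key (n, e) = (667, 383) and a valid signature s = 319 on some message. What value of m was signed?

580

Squares mod 667: s^1≡319, s^2≡377, s^4≡58, s^8≡29, s^16≡174, s^32≡261, s^64≡87, s^128≡232, s^256≡464
383 = 256 + 64 + 32 + 16 + 8 + 4 + 2 + 1, so s^383 ≡ 464·87·261·174·29·58·377·319 ≡ 580 (mod 667)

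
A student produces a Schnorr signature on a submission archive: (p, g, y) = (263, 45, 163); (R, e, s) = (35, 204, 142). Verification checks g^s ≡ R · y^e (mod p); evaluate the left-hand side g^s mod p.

198

45^142 mod 263 = 198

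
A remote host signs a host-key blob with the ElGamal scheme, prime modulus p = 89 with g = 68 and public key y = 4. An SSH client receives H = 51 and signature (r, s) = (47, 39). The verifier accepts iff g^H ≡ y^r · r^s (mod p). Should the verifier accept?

Left side g^H mod p:
68^2 = 4624 ≡ 85
68^4 ≡ 85^2 = 7225 ≡ 16
68^8 ≡ 16^2 = 256 ≡ 78
68^16 ≡ 78^2 = 6084 ≡ 32
68^32 ≡ 32^2 = 1024 ≡ 45
51 = 32 + 16 + 2 + 1, so 68^51 ≡ 45·32·85·68 ≡ 9 (mod 89)
Right side y^r · r^s mod p:
4^2 = 16
4^4 ≡ 16^2 = 256 ≡ 78
4^8 ≡ 78^2 = 6084 ≡ 32
4^16 ≡ 32^2 = 1024 ≡ 45
4^32 ≡ 45^2 = 2025 ≡ 67
47 = 32 + 8 + 4 + 2 + 1, so 4^47 ≡ 67·32·78·16·4 ≡ 64 (mod 89)
47^2 = 2209 ≡ 73
47^4 ≡ 73^2 = 5329 ≡ 78
47^8 ≡ 78^2 = 6084 ≡ 32
47^16 ≡ 32^2 = 1024 ≡ 45
47^32 ≡ 45^2 = 2025 ≡ 67
39 = 32 + 4 + 2 + 1, so 47^39 ≡ 67·78·73·47 ≡ 21 (mod 89)
64·21 = 1344 ≡ 9 (mod 89)
9 ≡ 9 (mod 89), so the signature is genuine.

accept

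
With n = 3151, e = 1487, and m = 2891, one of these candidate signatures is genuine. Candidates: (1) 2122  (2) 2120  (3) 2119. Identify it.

Candidate 1: Squares mod 3151: 2122^1≡2122, 2122^2≡105, 2122^4≡1572, 2122^8≡800, 2122^16≡347, 2122^32≡671, 2122^64≡2799, 2122^128≡1015, 2122^256≡2999, 2122^512≡1047, 2122^1024≡2812; 1487 = 1024 + 256 + 128 + 64 + 8 + 4 + 2 + 1, so 2122^1487 ≡ 2812·2999·1015·2799·800·1572·105·2122 ≡ 2520 (mod 3151)
Candidate 2: Squares mod 3151: 2120^1≡2120, 2120^2≡1074, 2120^4≡210, 2120^8≡3137, 2120^16≡196, 2120^32≡604, 2120^64≡2451, 2120^128≡1595, 2120^256≡1168, 2120^512≡2992, 2120^1024≡73; 1487 = 1024 + 256 + 128 + 64 + 8 + 4 + 2 + 1, so 2120^1487 ≡ 73·1168·1595·2451·3137·210·1074·2120 ≡ 2891 (mod 3151)
  → matches m = 2891
Candidate 3: Squares mod 3151: 2119^1≡2119, 2119^2≡3137, 2119^4≡196, 2119^8≡604, 2119^16≡2451, 2119^32≡1595, 2119^64≡1168, 2119^128≡2992, 2119^256≡73, 2119^512≡2178, 2119^1024≡1429; 1487 = 1024 + 256 + 128 + 64 + 8 + 4 + 2 + 1, so 2119^1487 ≡ 1429·73·2992·1168·604·196·3137·2119 ≡ 492 (mod 3151)

2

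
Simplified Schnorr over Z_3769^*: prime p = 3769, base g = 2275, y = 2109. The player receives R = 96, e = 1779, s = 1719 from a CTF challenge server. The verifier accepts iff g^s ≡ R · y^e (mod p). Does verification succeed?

g^s mod p:
2275^1719 mod 3769 = 606
R · y^e mod p:
2109^1779 mod 3769 = 713
96·713 = 68448 ≡ 606 (mod 3769)
606 ≡ 606 (mod 3769); signature holds.

passes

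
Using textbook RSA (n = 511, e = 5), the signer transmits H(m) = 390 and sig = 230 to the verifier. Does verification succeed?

fails

sig^2 ≡ 230^2 = 52900 ≡ 267
sig^4 ≡ 267^2 = 71289 ≡ 260
5 = 4 + 1, so sig^5 ≡ 260·230 ≡ 13 (mod 511)
The recovered value 13 does not match the digest 390.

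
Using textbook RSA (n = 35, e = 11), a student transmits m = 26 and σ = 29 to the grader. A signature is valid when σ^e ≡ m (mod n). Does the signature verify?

does not verify

σ^11 mod 35 = 29
σ^11 mod 35 = 29, but m = 26.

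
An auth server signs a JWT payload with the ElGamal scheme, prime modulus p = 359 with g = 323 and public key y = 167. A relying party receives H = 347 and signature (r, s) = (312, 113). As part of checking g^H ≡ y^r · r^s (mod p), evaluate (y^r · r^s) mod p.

347

Squares mod 359: 167^1≡167, 167^2≡246, 167^4≡204, 167^8≡331, 167^16≡66, 167^32≡48, 167^64≡150, 167^128≡242, 167^256≡47
312 = 256 + 32 + 16 + 8, so 167^312 ≡ 47·48·66·331 ≡ 338 (mod 359)
Squares mod 359: 312^1≡312, 312^2≡55, 312^4≡153, 312^8≡74, 312^16≡91, 312^32≡24, 312^64≡217
113 = 64 + 32 + 16 + 1, so 312^113 ≡ 217·24·91·312 ≡ 257 (mod 359)
y^r · r^s ≡ 338·257 = 86866 ≡ 347 (mod 359)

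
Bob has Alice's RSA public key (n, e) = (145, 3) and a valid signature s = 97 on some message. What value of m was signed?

s^2 ≡ 97^2 = 9409 ≡ 129
3 = 2 + 1, so s^3 ≡ 129·97 ≡ 43 (mod 145)

43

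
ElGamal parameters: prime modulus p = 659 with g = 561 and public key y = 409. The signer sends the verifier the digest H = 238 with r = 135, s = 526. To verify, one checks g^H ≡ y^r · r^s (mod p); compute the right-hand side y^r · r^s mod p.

514

409^2 = 167281 ≡ 554
409^4 ≡ 554^2 = 306916 ≡ 481
409^8 ≡ 481^2 = 231361 ≡ 52
409^16 ≡ 52^2 = 2704 ≡ 68
409^32 ≡ 68^2 = 4624 ≡ 11
409^64 ≡ 11^2 = 121
409^128 ≡ 121^2 = 14641 ≡ 143
135 = 128 + 4 + 2 + 1, so 409^135 ≡ 143·481·554·409 ≡ 508 (mod 659)
135^2 = 18225 ≡ 432
135^4 ≡ 432^2 = 186624 ≡ 127
135^8 ≡ 127^2 = 16129 ≡ 313
135^16 ≡ 313^2 = 97969 ≡ 437
135^32 ≡ 437^2 = 190969 ≡ 518
135^64 ≡ 518^2 = 268324 ≡ 111
135^128 ≡ 111^2 = 12321 ≡ 459
135^256 ≡ 459^2 = 210681 ≡ 460
135^512 ≡ 460^2 = 211600 ≡ 61
526 = 512 + 8 + 4 + 2, so 135^526 ≡ 61·313·127·432 ≡ 289 (mod 659)
y^r · r^s ≡ 508·289 = 146812 ≡ 514 (mod 659)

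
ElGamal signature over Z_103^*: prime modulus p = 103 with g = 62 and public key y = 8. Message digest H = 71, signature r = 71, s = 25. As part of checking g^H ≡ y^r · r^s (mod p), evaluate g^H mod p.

40

62^2 = 3844 ≡ 33
62^4 ≡ 33^2 = 1089 ≡ 59
62^8 ≡ 59^2 = 3481 ≡ 82
62^16 ≡ 82^2 = 6724 ≡ 29
62^32 ≡ 29^2 = 841 ≡ 17
62^64 ≡ 17^2 = 289 ≡ 83
71 = 64 + 4 + 2 + 1, so 62^71 ≡ 83·59·33·62 ≡ 40 (mod 103)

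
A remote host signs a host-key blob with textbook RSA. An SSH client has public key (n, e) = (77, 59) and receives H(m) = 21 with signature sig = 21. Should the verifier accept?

sig^2 ≡ 21^2 = 441 ≡ 56
sig^4 ≡ 56^2 = 3136 ≡ 56
sig^8 ≡ 56^2 = 3136 ≡ 56
sig^16 ≡ 56^2 = 3136 ≡ 56
sig^32 ≡ 56^2 = 3136 ≡ 56
59 = 32 + 16 + 8 + 2 + 1, so sig^59 ≡ 56·56·56·56·21 ≡ 21 (mod 77)
sig^59 mod 77 = 21 matches H(m).

accept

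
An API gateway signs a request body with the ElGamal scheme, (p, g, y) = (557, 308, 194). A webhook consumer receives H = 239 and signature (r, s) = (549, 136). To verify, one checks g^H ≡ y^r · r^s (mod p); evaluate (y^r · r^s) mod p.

431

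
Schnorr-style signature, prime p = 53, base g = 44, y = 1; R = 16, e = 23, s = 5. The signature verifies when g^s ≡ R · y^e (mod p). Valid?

no

g^s mod p:
Squares mod 53: 44^1≡44, 44^2≡28, 44^4≡42
5 = 4 + 1, so 44^5 ≡ 42·44 ≡ 46 (mod 53)
R · y^e mod p:
Squares mod 53: 1^1≡1, 1^2≡1, 1^4≡1, 1^8≡1, 1^16≡1
23 = 16 + 4 + 2 + 1, so 1^23 ≡ 1·1·1·1 ≡ 1 (mod 53)
16·1 = 16 ≡ 16 (mod 53)
46 ≠ 16; the check fails.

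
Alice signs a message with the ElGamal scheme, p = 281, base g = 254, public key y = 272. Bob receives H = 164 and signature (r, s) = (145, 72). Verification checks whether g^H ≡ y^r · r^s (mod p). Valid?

no

Left side g^H mod p:
254^2 = 64516 ≡ 167
254^4 ≡ 167^2 = 27889 ≡ 70
254^8 ≡ 70^2 = 4900 ≡ 123
254^16 ≡ 123^2 = 15129 ≡ 236
254^32 ≡ 236^2 = 55696 ≡ 58
254^64 ≡ 58^2 = 3364 ≡ 273
254^128 ≡ 273^2 = 74529 ≡ 64
164 = 128 + 32 + 4, so 254^164 ≡ 64·58·70 ≡ 196 (mod 281)
Right side y^r · r^s mod p:
272^2 = 73984 ≡ 81
272^4 ≡ 81^2 = 6561 ≡ 98
272^8 ≡ 98^2 = 9604 ≡ 50
272^16 ≡ 50^2 = 2500 ≡ 252
272^32 ≡ 252^2 = 63504 ≡ 279
272^64 ≡ 279^2 = 77841 ≡ 4
272^128 ≡ 4^2 = 16
145 = 128 + 16 + 1, so 272^145 ≡ 16·252·272 ≡ 242 (mod 281)
145^2 = 21025 ≡ 231
145^4 ≡ 231^2 = 53361 ≡ 252
145^8 ≡ 252^2 = 63504 ≡ 279
145^16 ≡ 279^2 = 77841 ≡ 4
145^32 ≡ 4^2 = 16
145^64 ≡ 16^2 = 256
72 = 64 + 8, so 145^72 ≡ 256·279 ≡ 50 (mod 281)
242·50 = 12100 ≡ 17 (mod 281)
196 ≠ 17, so verification fails.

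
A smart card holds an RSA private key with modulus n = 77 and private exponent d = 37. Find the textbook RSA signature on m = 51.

72

m^2 ≡ 51^2 = 2601 ≡ 60
m^4 ≡ 60^2 = 3600 ≡ 58
m^8 ≡ 58^2 = 3364 ≡ 53
m^16 ≡ 53^2 = 2809 ≡ 37
m^32 ≡ 37^2 = 1369 ≡ 60
37 = 32 + 4 + 1, so m^37 ≡ 60·58·51 ≡ 72 (mod 77)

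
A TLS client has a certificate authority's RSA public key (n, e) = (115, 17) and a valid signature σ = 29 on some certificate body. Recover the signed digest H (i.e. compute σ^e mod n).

104

Squares mod 115: σ^1≡29, σ^2≡36, σ^4≡31, σ^8≡41, σ^16≡71
17 = 16 + 1, so σ^17 ≡ 71·29 ≡ 104 (mod 115)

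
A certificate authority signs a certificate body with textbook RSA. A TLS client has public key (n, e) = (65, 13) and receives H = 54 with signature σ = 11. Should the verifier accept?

σ^2 ≡ 11^2 = 121 ≡ 56
σ^4 ≡ 56^2 = 3136 ≡ 16
σ^8 ≡ 16^2 = 256 ≡ 61
13 = 8 + 4 + 1, so σ^13 ≡ 61·16·11 ≡ 11 (mod 65)
11 ≠ 54, so verification fails.

reject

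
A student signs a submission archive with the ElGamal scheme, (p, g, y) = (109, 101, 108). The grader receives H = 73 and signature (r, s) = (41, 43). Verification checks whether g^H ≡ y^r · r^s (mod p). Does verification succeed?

fails

Left side g^H mod p:
101^2 = 10201 ≡ 64
101^4 ≡ 64^2 = 4096 ≡ 63
101^8 ≡ 63^2 = 3969 ≡ 45
101^16 ≡ 45^2 = 2025 ≡ 63
101^32 ≡ 63^2 = 3969 ≡ 45
101^64 ≡ 45^2 = 2025 ≡ 63
73 = 64 + 8 + 1, so 101^73 ≡ 63·45·101 ≡ 101 (mod 109)
Right side y^r · r^s mod p:
108^2 = 11664 ≡ 1
108^4 ≡ 1^2 = 1
108^8 ≡ 1^2 = 1
108^16 ≡ 1^2 = 1
108^32 ≡ 1^2 = 1
41 = 32 + 8 + 1, so 108^41 ≡ 1·1·108 ≡ 108 (mod 109)
41^2 = 1681 ≡ 46
41^4 ≡ 46^2 = 2116 ≡ 45
41^8 ≡ 45^2 = 2025 ≡ 63
41^16 ≡ 63^2 = 3969 ≡ 45
41^32 ≡ 45^2 = 2025 ≡ 63
43 = 32 + 8 + 2 + 1, so 41^43 ≡ 63·63·46·41 ≡ 68 (mod 109)
108·68 = 7344 ≡ 41 (mod 109)
101 ≠ 41, so verification fails.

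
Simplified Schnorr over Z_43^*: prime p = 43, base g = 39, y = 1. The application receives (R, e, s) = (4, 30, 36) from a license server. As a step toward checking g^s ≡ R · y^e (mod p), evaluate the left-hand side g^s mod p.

39^2 = 1521 ≡ 16
39^4 ≡ 16^2 = 256 ≡ 41
39^8 ≡ 41^2 = 1681 ≡ 4
39^16 ≡ 4^2 = 16
39^32 ≡ 16^2 = 256 ≡ 41
36 = 32 + 4, so 39^36 ≡ 41·41 ≡ 4 (mod 43)

4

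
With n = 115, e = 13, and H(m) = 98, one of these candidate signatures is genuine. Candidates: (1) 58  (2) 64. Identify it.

1

Candidate 1: 58^2 = 3364 ≡ 29; 58^4 ≡ 29^2 = 841 ≡ 36; 58^8 ≡ 36^2 = 1296 ≡ 31; 13 = 8 + 4 + 1, so 58^13 ≡ 31·36·58 ≡ 98 (mod 115)
  → matches H(m) = 98
Candidate 2: 64^2 = 4096 ≡ 71; 64^4 ≡ 71^2 = 5041 ≡ 96; 64^8 ≡ 96^2 = 9216 ≡ 16; 13 = 8 + 4 + 1, so 64^13 ≡ 16·96·64 ≡ 94 (mod 115)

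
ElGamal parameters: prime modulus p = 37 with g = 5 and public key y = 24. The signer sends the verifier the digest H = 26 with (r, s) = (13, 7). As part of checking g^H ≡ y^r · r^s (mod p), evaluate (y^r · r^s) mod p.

21

24^2 = 576 ≡ 21
24^4 ≡ 21^2 = 441 ≡ 34
24^8 ≡ 34^2 = 1156 ≡ 9
13 = 8 + 4 + 1, so 24^13 ≡ 9·34·24 ≡ 18 (mod 37)
13^2 = 169 ≡ 21
13^4 ≡ 21^2 = 441 ≡ 34
7 = 4 + 2 + 1, so 13^7 ≡ 34·21·13 ≡ 32 (mod 37)
y^r · r^s ≡ 18·32 = 576 ≡ 21 (mod 37)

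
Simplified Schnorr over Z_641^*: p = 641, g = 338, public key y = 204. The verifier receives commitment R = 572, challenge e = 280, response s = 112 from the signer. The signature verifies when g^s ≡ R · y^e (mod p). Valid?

g^s mod p:
Squares mod 641: 338^1≡338, 338^2≡146, 338^4≡163, 338^8≡288, 338^16≡255, 338^32≡284, 338^64≡531
112 = 64 + 32 + 16, so 338^112 ≡ 531·284·255 ≡ 148 (mod 641)
R · y^e mod p:
Squares mod 641: 204^1≡204, 204^2≡592, 204^4≡478, 204^8≡288, 204^16≡255, 204^32≡284, 204^64≡531, 204^128≡562, 204^256≡472
280 = 256 + 16 + 8, so 204^280 ≡ 472·255·288 ≡ 323 (mod 641)
572·323 = 184756 ≡ 148 (mod 641)
148 ≡ 148 (mod 641); signature holds.

yes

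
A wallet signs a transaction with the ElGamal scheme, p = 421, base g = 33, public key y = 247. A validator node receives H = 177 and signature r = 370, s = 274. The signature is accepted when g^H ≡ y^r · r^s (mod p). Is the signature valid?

invalid

Left side g^H mod p:
Squares mod 421: 33^1≡33, 33^2≡247, 33^4≡385, 33^8≡33, 33^16≡247, 33^32≡385, 33^64≡33, 33^128≡247
177 = 128 + 32 + 16 + 1, so 33^177 ≡ 247·385·247·33 ≡ 247 (mod 421)
Right side y^r · r^s mod p:
Squares mod 421: 247^1≡247, 247^2≡385, 247^4≡33, 247^8≡247, 247^16≡385, 247^32≡33, 247^64≡247, 247^128≡385, 247^256≡33
370 = 256 + 64 + 32 + 16 + 2, so 247^370 ≡ 33·247·33·385·385 ≡ 75 (mod 421)
Squares mod 421: 370^1≡370, 370^2≡75, 370^4≡152, 370^8≡370, 370^16≡75, 370^32≡152, 370^64≡370, 370^128≡75, 370^256≡152
274 = 256 + 16 + 2, so 370^274 ≡ 152·75·75 ≡ 370 (mod 421)
75·370 = 27750 ≡ 385 (mod 421)
247 ≠ 385, so verification fails.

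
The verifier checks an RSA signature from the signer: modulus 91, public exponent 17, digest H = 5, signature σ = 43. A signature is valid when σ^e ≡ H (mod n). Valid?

no

σ^17 mod 91 = 36
36 ≠ 5, so verification fails.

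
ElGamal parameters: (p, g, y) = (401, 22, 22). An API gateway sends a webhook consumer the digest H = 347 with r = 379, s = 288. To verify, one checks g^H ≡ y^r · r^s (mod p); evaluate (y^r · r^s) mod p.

Squares mod 401: 22^1≡22, 22^2≡83, 22^4≡72, 22^8≡372, 22^16≡39, 22^32≡318, 22^64≡72, 22^128≡372, 22^256≡39
379 = 256 + 64 + 32 + 16 + 8 + 2 + 1, so 22^379 ≡ 39·72·318·39·372·83·22 ≡ 237 (mod 401)
Squares mod 401: 379^1≡379, 379^2≡83, 379^4≡72, 379^8≡372, 379^16≡39, 379^32≡318, 379^64≡72, 379^128≡372, 379^256≡39
288 = 256 + 32, so 379^288 ≡ 39·318 ≡ 372 (mod 401)
y^r · r^s ≡ 237·372 = 88164 ≡ 345 (mod 401)

345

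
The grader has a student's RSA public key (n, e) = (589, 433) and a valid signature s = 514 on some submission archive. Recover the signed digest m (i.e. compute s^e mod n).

20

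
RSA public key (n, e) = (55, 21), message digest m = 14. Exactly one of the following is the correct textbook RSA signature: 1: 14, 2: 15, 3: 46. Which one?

Candidate 1: Squares mod 55: 14^1≡14, 14^2≡31, 14^4≡26, 14^8≡16, 14^16≡36; 21 = 16 + 4 + 1, so 14^21 ≡ 36·26·14 ≡ 14 (mod 55)
  → matches m = 14
Candidate 2: Squares mod 55: 15^1≡15, 15^2≡5, 15^4≡25, 15^8≡20, 15^16≡15; 21 = 16 + 4 + 1, so 15^21 ≡ 15·25·15 ≡ 15 (mod 55)
Candidate 3: Squares mod 55: 46^1≡46, 46^2≡26, 46^4≡16, 46^8≡36, 46^16≡31; 21 = 16 + 4 + 1, so 46^21 ≡ 31·16·46 ≡ 46 (mod 55)

1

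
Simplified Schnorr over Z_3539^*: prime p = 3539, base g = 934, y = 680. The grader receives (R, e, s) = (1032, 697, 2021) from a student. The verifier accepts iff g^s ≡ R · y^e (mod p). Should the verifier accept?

accept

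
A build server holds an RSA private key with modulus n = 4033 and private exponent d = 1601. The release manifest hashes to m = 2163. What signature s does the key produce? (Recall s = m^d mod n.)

m^2 ≡ 2163^2 = 4678569 ≡ 289
m^4 ≡ 289^2 = 83521 ≡ 2861
m^8 ≡ 2861^2 = 8185321 ≡ 2364
m^16 ≡ 2364^2 = 5588496 ≡ 2791
m^32 ≡ 2791^2 = 7789681 ≡ 1958
m^64 ≡ 1958^2 = 3833764 ≡ 2414
m^128 ≡ 2414^2 = 5827396 ≡ 3744
m^256 ≡ 3744^2 = 14017536 ≡ 2861
m^512 ≡ 2861^2 = 8185321 ≡ 2364
m^1024 ≡ 2364^2 = 5588496 ≡ 2791
1601 = 1024 + 512 + 64 + 1, so m^1601 ≡ 2791·2364·2414·2163 ≡ 3565 (mod 4033)

3565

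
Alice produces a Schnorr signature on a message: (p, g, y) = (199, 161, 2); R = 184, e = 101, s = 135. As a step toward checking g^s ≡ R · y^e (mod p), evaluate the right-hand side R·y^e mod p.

Squares mod 199: 2^1≡2, 2^2≡4, 2^4≡16, 2^8≡57, 2^16≡65, 2^32≡46, 2^64≡126
101 = 64 + 32 + 4 + 1, so 2^101 ≡ 126·46·16·2 ≡ 4 (mod 199)
R · y^e ≡ 184·4 = 736 ≡ 139 (mod 199)

139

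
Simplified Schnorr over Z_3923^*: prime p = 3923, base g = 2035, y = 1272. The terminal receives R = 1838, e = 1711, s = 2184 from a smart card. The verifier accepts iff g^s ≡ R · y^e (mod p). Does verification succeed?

g^s mod p:
Squares mod 3923: 2035^1≡2035, 2035^2≡2460, 2035^4≡2334, 2035^8≡2432, 2035^16≡2663, 2035^32≡2708, 2035^64≡1177, 2035^128≡510, 2035^256≡1182, 2035^512≡536, 2035^1024≡917, 2035^2048≡1367
2184 = 2048 + 128 + 8, so 2035^2184 ≡ 1367·510·2432 ≡ 763 (mod 3923)
R · y^e mod p:
Squares mod 3923: 1272^1≡1272, 1272^2≡1708, 1272^4≡2475, 1272^8≡1822, 1272^16≡826, 1272^32≡3597, 1272^64≡355, 1272^128≡489, 1272^256≡3741, 1272^512≡1740, 1272^1024≡2967
1711 = 1024 + 512 + 128 + 32 + 8 + 4 + 2 + 1, so 1272^1711 ≡ 2967·1740·489·3597·1822·2475·1708·1272 ≡ 896 (mod 3923)
1838·896 = 1646848 ≡ 3111 (mod 3923)
763 ≠ 3111; the check fails.

fails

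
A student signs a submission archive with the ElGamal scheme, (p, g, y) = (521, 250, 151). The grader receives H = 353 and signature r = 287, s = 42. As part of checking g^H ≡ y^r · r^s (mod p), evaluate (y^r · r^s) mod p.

275

151^2 = 22801 ≡ 398
151^4 ≡ 398^2 = 158404 ≡ 20
151^8 ≡ 20^2 = 400
151^16 ≡ 400^2 = 160000 ≡ 53
151^32 ≡ 53^2 = 2809 ≡ 204
151^64 ≡ 204^2 = 41616 ≡ 457
151^128 ≡ 457^2 = 208849 ≡ 449
151^256 ≡ 449^2 = 201601 ≡ 495
287 = 256 + 16 + 8 + 4 + 2 + 1, so 151^287 ≡ 495·53·400·20·398·151 ≡ 234 (mod 521)
287^2 = 82369 ≡ 51
287^4 ≡ 51^2 = 2601 ≡ 517
287^8 ≡ 517^2 = 267289 ≡ 16
287^16 ≡ 16^2 = 256
287^32 ≡ 256^2 = 65536 ≡ 411
42 = 32 + 8 + 2, so 287^42 ≡ 411·16·51 ≡ 373 (mod 521)
y^r · r^s ≡ 234·373 = 87282 ≡ 275 (mod 521)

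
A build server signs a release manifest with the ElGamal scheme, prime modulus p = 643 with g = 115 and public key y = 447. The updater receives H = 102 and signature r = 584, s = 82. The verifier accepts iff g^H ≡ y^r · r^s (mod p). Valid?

no

Left side g^H mod p:
115^2 = 13225 ≡ 365
115^4 ≡ 365^2 = 133225 ≡ 124
115^8 ≡ 124^2 = 15376 ≡ 587
115^16 ≡ 587^2 = 344569 ≡ 564
115^32 ≡ 564^2 = 318096 ≡ 454
115^64 ≡ 454^2 = 206116 ≡ 356
102 = 64 + 32 + 4 + 2, so 115^102 ≡ 356·454·124·365 ≡ 523 (mod 643)
Right side y^r · r^s mod p:
447^2 = 199809 ≡ 479
447^4 ≡ 479^2 = 229441 ≡ 533
447^8 ≡ 533^2 = 284089 ≡ 526
447^16 ≡ 526^2 = 276676 ≡ 186
447^32 ≡ 186^2 = 34596 ≡ 517
447^64 ≡ 517^2 = 267289 ≡ 444
447^128 ≡ 444^2 = 197136 ≡ 378
447^256 ≡ 378^2 = 142884 ≡ 138
447^512 ≡ 138^2 = 19044 ≡ 397
584 = 512 + 64 + 8, so 447^584 ≡ 397·444·526 ≡ 226 (mod 643)
584^2 = 341056 ≡ 266
584^4 ≡ 266^2 = 70756 ≡ 26
584^8 ≡ 26^2 = 676 ≡ 33
584^16 ≡ 33^2 = 1089 ≡ 446
584^32 ≡ 446^2 = 198916 ≡ 229
584^64 ≡ 229^2 = 52441 ≡ 358
82 = 64 + 16 + 2, so 584^82 ≡ 358·446·266 ≡ 252 (mod 643)
226·252 = 56952 ≡ 368 (mod 643)
523 ≠ 368, so verification fails.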